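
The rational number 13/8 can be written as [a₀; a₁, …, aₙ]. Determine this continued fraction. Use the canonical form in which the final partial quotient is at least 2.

⌊13/8⌋ = 1, remainder 5
⌊8/5⌋ = 1, remainder 3
⌊5/3⌋ = 1, remainder 2
⌊3/2⌋ = 1, remainder 1
⌊2/1⌋ = 2, remainder 0

[1; 1, 1, 1, 2]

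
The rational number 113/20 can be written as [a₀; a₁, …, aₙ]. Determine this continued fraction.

Run the Euclidean algorithm, recording each quotient:
⌊113/20⌋ = 5, remainder 13
⌊20/13⌋ = 1, remainder 7
⌊13/7⌋ = 1, remainder 6
⌊7/6⌋ = 1, remainder 1
⌊6/1⌋ = 6, remainder 0

[5; 1, 1, 1, 6]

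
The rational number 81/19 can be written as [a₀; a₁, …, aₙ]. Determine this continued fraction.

[4; 3, 1, 4]

Apply division with remainder until the remainder is 0:
81 = 4·19 + 5, so a_0 = 4
19 = 3·5 + 4, so a_1 = 3
5 = 1·4 + 1, so a_2 = 1
4 = 4·1 + 0, so a_3 = 4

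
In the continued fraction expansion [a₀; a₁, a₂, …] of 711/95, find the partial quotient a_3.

711 = 7·95 + 46, so a_0 = 7
95 = 2·46 + 3, so a_1 = 2
46 = 15·3 + 1, so a_2 = 15
3 = 3·1 + 0, so a_3 = 3

3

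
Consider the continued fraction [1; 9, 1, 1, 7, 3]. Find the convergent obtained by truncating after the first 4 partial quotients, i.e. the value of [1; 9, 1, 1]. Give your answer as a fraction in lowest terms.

21/19

Starting at the tail and folding back:
Start with 1.
1 + 1/(1/1) = 1 + 1/1 = 2/1
9 + 1/(2/1) = 9 + 1/2 = 19/2
1 + 1/(19/2) = 1 + 2/19 = 21/19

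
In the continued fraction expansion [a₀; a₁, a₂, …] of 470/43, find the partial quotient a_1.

1

Apply division with remainder until the remainder is 0:
⌊470/43⌋ = 10, remainder 40
⌊43/40⌋ = 1, remainder 3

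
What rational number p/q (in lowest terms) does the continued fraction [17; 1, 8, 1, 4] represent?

Build up convergents one term at a time:
a_0 = 17: 17/1
a_1 = 1: 18/1
a_2 = 8: 161/9
a_3 = 1: 179/10
a_4 = 4: 877/49

877/49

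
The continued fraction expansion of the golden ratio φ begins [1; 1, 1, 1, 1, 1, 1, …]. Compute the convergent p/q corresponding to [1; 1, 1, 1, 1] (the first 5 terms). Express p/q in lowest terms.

Compute successive convergents:
a_0 = 1: 1/1
a_1 = 1: 2/1
a_2 = 1: 3/2
a_3 = 1: 5/3
a_4 = 1: 8/5

8/5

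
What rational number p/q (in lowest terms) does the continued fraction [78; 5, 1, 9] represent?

a_0 = 78: 78/1
a_1 = 5: 391/5
a_2 = 1: 469/6
a_3 = 9: 4612/59

4612/59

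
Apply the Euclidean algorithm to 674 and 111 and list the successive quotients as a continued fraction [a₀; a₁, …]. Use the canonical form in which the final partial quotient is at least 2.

[6; 13, 1, 7]

Apply division with remainder until the remainder is 0:
674 = 6·111 + 8, so a_0 = 6
111 = 13·8 + 7, so a_1 = 13
8 = 1·7 + 1, so a_2 = 1
7 = 7·1 + 0, so a_3 = 7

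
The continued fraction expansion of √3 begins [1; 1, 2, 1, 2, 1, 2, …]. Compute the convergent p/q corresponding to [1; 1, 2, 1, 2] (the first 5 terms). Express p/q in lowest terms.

Collapse the nested fraction from the inside out:
Start with 2.
1 + 1/(2/1) = 1 + 1/2 = 3/2
2 + 1/(3/2) = 2 + 2/3 = 8/3
1 + 1/(8/3) = 1 + 3/8 = 11/8
1 + 1/(11/8) = 1 + 8/11 = 19/11

19/11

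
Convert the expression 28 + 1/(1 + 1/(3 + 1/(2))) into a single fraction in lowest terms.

259/9

a_0 = 28: 28/1
a_1 = 1: 29/1
a_2 = 3: 115/4
a_3 = 2: 259/9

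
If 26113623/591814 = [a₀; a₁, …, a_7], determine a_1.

8

Run the Euclidean algorithm, recording each quotient:
26113623 = 44·591814 + 73807, so a_0 = 44
591814 = 8·73807 + 1358, so a_1 = 8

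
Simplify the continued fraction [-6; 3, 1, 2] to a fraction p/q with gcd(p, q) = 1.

-63/11

a_0 = -6: -6/1
a_1 = 3: -17/3
a_2 = 1: -23/4
a_3 = 2: -63/11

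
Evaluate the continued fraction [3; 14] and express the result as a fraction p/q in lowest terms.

a_0 = 3: 3/1
a_1 = 14: 43/14

43/14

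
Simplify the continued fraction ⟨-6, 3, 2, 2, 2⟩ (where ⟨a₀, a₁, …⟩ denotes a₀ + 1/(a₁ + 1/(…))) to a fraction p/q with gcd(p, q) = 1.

a_0 = -6: -6/1
a_1 = 3: -17/3
a_2 = 2: -40/7
a_3 = 2: -97/17
a_4 = 2: -234/41

-234/41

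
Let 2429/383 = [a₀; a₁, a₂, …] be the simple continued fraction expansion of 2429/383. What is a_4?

2429 = 6·383 + 131, so a_0 = 6
383 = 2·131 + 121, so a_1 = 2
131 = 1·121 + 10, so a_2 = 1
121 = 12·10 + 1, so a_3 = 12
10 = 10·1 + 0, so a_4 = 10

10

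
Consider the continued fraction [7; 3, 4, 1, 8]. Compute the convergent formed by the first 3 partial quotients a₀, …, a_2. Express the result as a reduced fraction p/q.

95/13

Build up convergents one term at a time:
a_0 = 7: 7/1
a_1 = 3: 22/3
a_2 = 4: 95/13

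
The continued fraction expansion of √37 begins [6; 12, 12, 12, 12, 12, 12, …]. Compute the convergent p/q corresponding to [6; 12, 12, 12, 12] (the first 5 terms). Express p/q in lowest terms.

128766/21169

Collapse the nested fraction from the inside out:
Start with 12.
12 + 1/(12/1) = 12 + 1/12 = 145/12
12 + 1/(145/12) = 12 + 12/145 = 1752/145
12 + 1/(1752/145) = 12 + 145/1752 = 21169/1752
6 + 1/(21169/1752) = 6 + 1752/21169 = 128766/21169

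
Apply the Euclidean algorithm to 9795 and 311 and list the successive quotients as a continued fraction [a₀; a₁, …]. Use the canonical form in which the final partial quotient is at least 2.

9795 ÷ 311 → quotient 31, remainder 154
311 ÷ 154 → quotient 2, remainder 3
154 ÷ 3 → quotient 51, remainder 1
3 ÷ 1 → quotient 3, remainder 0

[31; 2, 51, 3]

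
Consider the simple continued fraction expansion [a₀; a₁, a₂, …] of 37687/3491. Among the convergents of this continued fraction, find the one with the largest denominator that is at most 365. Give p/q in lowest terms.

475/44

a_0 = 10: 10/1  (≤ bound)
a_1 = 1: 11/1  (≤ bound)
a_2 = 3: 43/4  (≤ bound)
a_3 = 1: 54/5  (≤ bound)
a_4 = 8: 475/44  (≤ bound)
a_5 = 26: 12404/1149  (> 365, stop)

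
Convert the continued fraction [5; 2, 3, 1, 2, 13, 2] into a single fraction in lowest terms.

3770/693

Start with 2.
13 + 1/(2/1) = 13 + 1/2 = 27/2
2 + 1/(27/2) = 2 + 2/27 = 56/27
1 + 1/(56/27) = 1 + 27/56 = 83/56
3 + 1/(83/56) = 3 + 56/83 = 305/83
2 + 1/(305/83) = 2 + 83/305 = 693/305
5 + 1/(693/305) = 5 + 305/693 = 3770/693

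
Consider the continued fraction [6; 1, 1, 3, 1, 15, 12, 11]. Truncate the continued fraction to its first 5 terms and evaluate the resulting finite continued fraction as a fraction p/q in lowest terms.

59/9

Start with 1.
3 + 1/(1/1) = 3 + 1/1 = 4/1
1 + 1/(4/1) = 1 + 1/4 = 5/4
1 + 1/(5/4) = 1 + 4/5 = 9/5
6 + 1/(9/5) = 6 + 5/9 = 59/9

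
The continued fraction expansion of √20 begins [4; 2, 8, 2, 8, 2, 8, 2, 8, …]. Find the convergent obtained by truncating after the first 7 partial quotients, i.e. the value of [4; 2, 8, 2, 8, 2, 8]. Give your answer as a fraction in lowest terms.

24476/5473

a_0 = 4: 4/1
a_1 = 2: 9/2
a_2 = 8: 76/17
a_3 = 2: 161/36
a_4 = 8: 1364/305
a_5 = 2: 2889/646
a_6 = 8: 24476/5473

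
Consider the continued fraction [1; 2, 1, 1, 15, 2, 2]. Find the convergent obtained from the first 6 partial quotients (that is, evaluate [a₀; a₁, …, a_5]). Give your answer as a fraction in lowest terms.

225/161

Start with 2.
15 + 1/(2/1) = 15 + 1/2 = 31/2
1 + 1/(31/2) = 1 + 2/31 = 33/31
1 + 1/(33/31) = 1 + 31/33 = 64/33
2 + 1/(64/33) = 2 + 33/64 = 161/64
1 + 1/(161/64) = 1 + 64/161 = 225/161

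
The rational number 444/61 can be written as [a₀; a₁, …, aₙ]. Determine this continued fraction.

[7; 3, 1, 1, 2, 3]

⌊444/61⌋ = 7, remainder 17
⌊61/17⌋ = 3, remainder 10
⌊17/10⌋ = 1, remainder 7
⌊10/7⌋ = 1, remainder 3
⌊7/3⌋ = 2, remainder 1
⌊3/1⌋ = 3, remainder 0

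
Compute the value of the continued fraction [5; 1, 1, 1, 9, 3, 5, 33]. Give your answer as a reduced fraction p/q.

a_0 = 5: 5/1
a_1 = 1: 6/1
a_2 = 1: 11/2
a_3 = 1: 17/3
a_4 = 9: 164/29
a_5 = 3: 509/90
a_6 = 5: 2709/479
a_7 = 33: 89906/15897

89906/15897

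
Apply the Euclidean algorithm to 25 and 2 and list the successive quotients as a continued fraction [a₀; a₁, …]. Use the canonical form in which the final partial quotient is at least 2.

[12; 2]

25 ÷ 2 → quotient 12, remainder 1
2 ÷ 1 → quotient 2, remainder 0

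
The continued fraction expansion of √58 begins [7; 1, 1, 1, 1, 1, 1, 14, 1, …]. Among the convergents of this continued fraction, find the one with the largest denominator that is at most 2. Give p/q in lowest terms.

a_0 = 7: 7/1  (≤ bound)
a_1 = 1: 8/1  (≤ bound)
a_2 = 1: 15/2  (≤ bound)
a_3 = 1: 23/3  (> 2, stop)

15/2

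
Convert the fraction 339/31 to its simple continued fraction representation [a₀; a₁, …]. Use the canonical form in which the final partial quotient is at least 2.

[10; 1, 14, 2]

339 = 10·31 + 29, so a_0 = 10
31 = 1·29 + 2, so a_1 = 1
29 = 14·2 + 1, so a_2 = 14
2 = 2·1 + 0, so a_3 = 2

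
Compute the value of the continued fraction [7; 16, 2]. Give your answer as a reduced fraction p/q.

233/33

Work from the innermost term outward:
Start with 2.
16 + 1/(2/1) = 16 + 1/2 = 33/2
7 + 1/(33/2) = 7 + 2/33 = 233/33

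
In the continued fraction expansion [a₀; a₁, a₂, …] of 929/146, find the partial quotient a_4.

13

Apply division with remainder until the remainder is 0:
929 ÷ 146 → quotient 6, remainder 53
146 ÷ 53 → quotient 2, remainder 40
53 ÷ 40 → quotient 1, remainder 13
40 ÷ 13 → quotient 3, remainder 1
13 ÷ 1 → quotient 13, remainder 0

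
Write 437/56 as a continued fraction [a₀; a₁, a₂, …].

⌊437/56⌋ = 7, remainder 45
⌊56/45⌋ = 1, remainder 11
⌊45/11⌋ = 4, remainder 1
⌊11/1⌋ = 11, remainder 0

[7; 1, 4, 11]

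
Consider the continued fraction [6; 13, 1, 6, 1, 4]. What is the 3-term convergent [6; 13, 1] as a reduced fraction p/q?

85/14

Work from the innermost term outward:
Start with 1.
13 + 1/(1/1) = 13 + 1/1 = 14/1
6 + 1/(14/1) = 6 + 1/14 = 85/14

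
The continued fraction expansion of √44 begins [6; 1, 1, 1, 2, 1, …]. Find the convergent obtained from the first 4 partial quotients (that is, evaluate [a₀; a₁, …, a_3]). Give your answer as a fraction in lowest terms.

Starting at the tail and folding back:
Start with 1.
1 + 1/(1/1) = 1 + 1/1 = 2/1
1 + 1/(2/1) = 1 + 1/2 = 3/2
6 + 1/(3/2) = 6 + 2/3 = 20/3

20/3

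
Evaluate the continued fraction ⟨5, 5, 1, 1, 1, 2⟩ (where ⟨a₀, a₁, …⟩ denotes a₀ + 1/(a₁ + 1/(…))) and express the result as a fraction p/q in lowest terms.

Start with 2.
1 + 1/(2/1) = 1 + 1/2 = 3/2
1 + 1/(3/2) = 1 + 2/3 = 5/3
1 + 1/(5/3) = 1 + 3/5 = 8/5
5 + 1/(8/5) = 5 + 5/8 = 45/8
5 + 1/(45/8) = 5 + 8/45 = 233/45

233/45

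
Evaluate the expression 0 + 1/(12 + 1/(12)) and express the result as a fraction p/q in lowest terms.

Start with 12.
12 + 1/(12/1) = 12 + 1/12 = 145/12
0 + 1/(145/12) = 0 + 12/145 = 12/145

12/145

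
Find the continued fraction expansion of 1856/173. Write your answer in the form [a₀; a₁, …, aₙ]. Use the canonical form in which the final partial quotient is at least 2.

1856 = 10·173 + 126, so a_0 = 10
173 = 1·126 + 47, so a_1 = 1
126 = 2·47 + 32, so a_2 = 2
47 = 1·32 + 15, so a_3 = 1
32 = 2·15 + 2, so a_4 = 2
15 = 7·2 + 1, so a_5 = 7
2 = 2·1 + 0, so a_6 = 2

[10; 1, 2, 1, 2, 7, 2]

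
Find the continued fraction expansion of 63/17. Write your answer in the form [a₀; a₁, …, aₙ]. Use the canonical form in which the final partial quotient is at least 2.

[3; 1, 2, 2, 2]

Run the Euclidean algorithm, recording each quotient:
63 ÷ 17 → quotient 3, remainder 12
17 ÷ 12 → quotient 1, remainder 5
12 ÷ 5 → quotient 2, remainder 2
5 ÷ 2 → quotient 2, remainder 1
2 ÷ 1 → quotient 2, remainder 0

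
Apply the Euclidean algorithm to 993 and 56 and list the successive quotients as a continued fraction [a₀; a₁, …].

[17; 1, 2, 1, 2, 1, 3]

Apply division with remainder until the remainder is 0:
993 ÷ 56 → quotient 17, remainder 41
56 ÷ 41 → quotient 1, remainder 15
41 ÷ 15 → quotient 2, remainder 11
15 ÷ 11 → quotient 1, remainder 4
11 ÷ 4 → quotient 2, remainder 3
4 ÷ 3 → quotient 1, remainder 1
3 ÷ 1 → quotient 3, remainder 0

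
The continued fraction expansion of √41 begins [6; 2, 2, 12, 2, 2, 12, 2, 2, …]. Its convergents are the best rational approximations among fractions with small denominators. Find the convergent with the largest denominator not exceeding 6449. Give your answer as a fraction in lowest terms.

a_0 = 6: 6/1  (≤ bound)
a_1 = 2: 13/2  (≤ bound)
a_2 = 2: 32/5  (≤ bound)
a_3 = 12: 397/62  (≤ bound)
a_4 = 2: 826/129  (≤ bound)
a_5 = 2: 2049/320  (≤ bound)
a_6 = 12: 25414/3969  (≤ bound)
a_7 = 2: 52877/8258  (> 6449, stop)

25414/3969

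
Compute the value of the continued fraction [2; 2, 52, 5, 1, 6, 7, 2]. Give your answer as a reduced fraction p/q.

164809/66049

Starting at the tail and folding back:
Start with 2.
7 + 1/(2/1) = 7 + 1/2 = 15/2
6 + 1/(15/2) = 6 + 2/15 = 92/15
1 + 1/(92/15) = 1 + 15/92 = 107/92
5 + 1/(107/92) = 5 + 92/107 = 627/107
52 + 1/(627/107) = 52 + 107/627 = 32711/627
2 + 1/(32711/627) = 2 + 627/32711 = 66049/32711
2 + 1/(66049/32711) = 2 + 32711/66049 = 164809/66049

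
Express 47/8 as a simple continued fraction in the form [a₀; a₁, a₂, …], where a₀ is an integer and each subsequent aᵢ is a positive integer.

[5; 1, 7]

47 ÷ 8 → quotient 5, remainder 7
8 ÷ 7 → quotient 1, remainder 1
7 ÷ 1 → quotient 7, remainder 0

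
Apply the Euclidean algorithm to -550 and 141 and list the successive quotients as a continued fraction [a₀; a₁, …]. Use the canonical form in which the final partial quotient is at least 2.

Apply division with remainder until the remainder is 0:
⌊-550/141⌋ = -4, remainder 14
⌊141/14⌋ = 10, remainder 1
⌊14/1⌋ = 14, remainder 0

[-4; 10, 14]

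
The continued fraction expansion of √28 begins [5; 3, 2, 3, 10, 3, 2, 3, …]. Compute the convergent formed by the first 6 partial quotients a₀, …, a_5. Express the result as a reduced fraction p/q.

4048/765

Start with 3.
10 + 1/(3/1) = 10 + 1/3 = 31/3
3 + 1/(31/3) = 3 + 3/31 = 96/31
2 + 1/(96/31) = 2 + 31/96 = 223/96
3 + 1/(223/96) = 3 + 96/223 = 765/223
5 + 1/(765/223) = 5 + 223/765 = 4048/765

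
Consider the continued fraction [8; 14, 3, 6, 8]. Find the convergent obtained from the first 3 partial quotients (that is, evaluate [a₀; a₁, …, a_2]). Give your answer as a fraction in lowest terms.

a_0 = 8: 8/1
a_1 = 14: 113/14
a_2 = 3: 347/43

347/43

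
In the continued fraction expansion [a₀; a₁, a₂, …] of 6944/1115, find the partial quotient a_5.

Apply division with remainder until the remainder is 0:
⌊6944/1115⌋ = 6, remainder 254
⌊1115/254⌋ = 4, remainder 99
⌊254/99⌋ = 2, remainder 56
⌊99/56⌋ = 1, remainder 43
⌊56/43⌋ = 1, remainder 13
⌊43/13⌋ = 3, remainder 4

3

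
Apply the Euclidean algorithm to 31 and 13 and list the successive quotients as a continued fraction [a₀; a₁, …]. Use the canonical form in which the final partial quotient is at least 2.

[2; 2, 1, 1, 2]

⌊31/13⌋ = 2, remainder 5
⌊13/5⌋ = 2, remainder 3
⌊5/3⌋ = 1, remainder 2
⌊3/2⌋ = 1, remainder 1
⌊2/1⌋ = 2, remainder 0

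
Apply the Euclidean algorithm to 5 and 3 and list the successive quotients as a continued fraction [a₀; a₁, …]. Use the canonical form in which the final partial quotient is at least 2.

[1; 1, 2]

⌊5/3⌋ = 1, remainder 2
⌊3/2⌋ = 1, remainder 1
⌊2/1⌋ = 2, remainder 0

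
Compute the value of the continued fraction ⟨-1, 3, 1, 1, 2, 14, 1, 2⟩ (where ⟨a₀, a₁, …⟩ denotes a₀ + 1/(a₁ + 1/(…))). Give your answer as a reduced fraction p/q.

a_0 = -1: -1/1
a_1 = 3: -2/3
a_2 = 1: -3/4
a_3 = 1: -5/7
a_4 = 2: -13/18
a_5 = 14: -187/259
a_6 = 1: -200/277
a_7 = 2: -587/813

-587/813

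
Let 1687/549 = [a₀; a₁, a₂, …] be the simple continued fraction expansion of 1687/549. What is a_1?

13

1687 = 3·549 + 40, so a_0 = 3
549 = 13·40 + 29, so a_1 = 13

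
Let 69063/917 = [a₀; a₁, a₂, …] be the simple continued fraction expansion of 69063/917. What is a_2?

5

Run the Euclidean algorithm, recording each quotient:
⌊69063/917⌋ = 75, remainder 288
⌊917/288⌋ = 3, remainder 53
⌊288/53⌋ = 5, remainder 23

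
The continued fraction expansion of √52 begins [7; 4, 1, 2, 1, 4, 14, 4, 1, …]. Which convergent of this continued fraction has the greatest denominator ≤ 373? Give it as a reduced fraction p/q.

a_0 = 7: 7/1  (≤ bound)
a_1 = 4: 29/4  (≤ bound)
a_2 = 1: 36/5  (≤ bound)
a_3 = 2: 101/14  (≤ bound)
a_4 = 1: 137/19  (≤ bound)
a_5 = 4: 649/90  (≤ bound)
a_6 = 14: 9223/1279  (> 373, stop)

649/90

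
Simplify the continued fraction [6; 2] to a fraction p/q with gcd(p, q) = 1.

13/2

a_0 = 6: 6/1
a_1 = 2: 13/2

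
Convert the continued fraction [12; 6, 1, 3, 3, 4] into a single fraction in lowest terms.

4604/379

Start with 4.
3 + 1/(4/1) = 3 + 1/4 = 13/4
3 + 1/(13/4) = 3 + 4/13 = 43/13
1 + 1/(43/13) = 1 + 13/43 = 56/43
6 + 1/(56/43) = 6 + 43/56 = 379/56
12 + 1/(379/56) = 12 + 56/379 = 4604/379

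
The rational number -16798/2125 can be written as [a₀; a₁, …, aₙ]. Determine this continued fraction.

⌊-16798/2125⌋ = -8, remainder 202
⌊2125/202⌋ = 10, remainder 105
⌊202/105⌋ = 1, remainder 97
⌊105/97⌋ = 1, remainder 8
⌊97/8⌋ = 12, remainder 1
⌊8/1⌋ = 8, remainder 0

[-8; 10, 1, 1, 12, 8]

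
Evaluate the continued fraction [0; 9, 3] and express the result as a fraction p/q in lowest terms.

Build up convergents one term at a time:
a_0 = 0: 0/1
a_1 = 9: 1/9
a_2 = 3: 3/28

3/28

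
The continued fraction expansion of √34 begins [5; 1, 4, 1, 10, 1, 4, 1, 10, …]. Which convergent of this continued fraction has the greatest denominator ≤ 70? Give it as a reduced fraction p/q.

List convergents until the denominator exceeds the bound:
a_0 = 5: 5/1  (≤ bound)
a_1 = 1: 6/1  (≤ bound)
a_2 = 4: 29/5  (≤ bound)
a_3 = 1: 35/6  (≤ bound)
a_4 = 10: 379/65  (≤ bound)
a_5 = 1: 414/71  (> 70, stop)

379/65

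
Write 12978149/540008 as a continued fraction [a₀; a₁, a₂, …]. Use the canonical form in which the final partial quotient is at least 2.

[24; 30, 13, 1, 5, 26, 1, 7]

Apply division with remainder until the remainder is 0:
12978149 = 24·540008 + 17957, so a_0 = 24
540008 = 30·17957 + 1298, so a_1 = 30
17957 = 13·1298 + 1083, so a_2 = 13
1298 = 1·1083 + 215, so a_3 = 1
1083 = 5·215 + 8, so a_4 = 5
215 = 26·8 + 7, so a_5 = 26
8 = 1·7 + 1, so a_6 = 1
7 = 7·1 + 0, so a_7 = 7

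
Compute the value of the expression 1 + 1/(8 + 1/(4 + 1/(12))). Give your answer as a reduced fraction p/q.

Work from the innermost term outward:
Start with 12.
4 + 1/(12/1) = 4 + 1/12 = 49/12
8 + 1/(49/12) = 8 + 12/49 = 404/49
1 + 1/(404/49) = 1 + 49/404 = 453/404

453/404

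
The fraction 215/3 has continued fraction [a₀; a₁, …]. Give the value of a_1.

215 ÷ 3 → quotient 71, remainder 2
3 ÷ 2 → quotient 1, remainder 1

1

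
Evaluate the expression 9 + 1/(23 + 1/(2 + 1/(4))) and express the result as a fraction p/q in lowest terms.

1908/211

Collapse the nested fraction from the inside out:
Start with 4.
2 + 1/(4/1) = 2 + 1/4 = 9/4
23 + 1/(9/4) = 23 + 4/9 = 211/9
9 + 1/(211/9) = 9 + 9/211 = 1908/211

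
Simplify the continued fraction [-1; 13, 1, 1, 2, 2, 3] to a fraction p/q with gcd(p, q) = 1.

-516/557

a_0 = -1: -1/1
a_1 = 13: -12/13
a_2 = 1: -13/14
a_3 = 1: -25/27
a_4 = 2: -63/68
a_5 = 2: -151/163
a_6 = 3: -516/557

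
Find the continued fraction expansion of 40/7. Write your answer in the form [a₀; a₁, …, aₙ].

[5; 1, 2, 2]

⌊40/7⌋ = 5, remainder 5
⌊7/5⌋ = 1, remainder 2
⌊5/2⌋ = 2, remainder 1
⌊2/1⌋ = 2, remainder 0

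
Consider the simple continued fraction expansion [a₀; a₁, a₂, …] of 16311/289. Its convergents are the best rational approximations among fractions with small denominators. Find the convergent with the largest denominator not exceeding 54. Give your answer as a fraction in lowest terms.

List convergents until the denominator exceeds the bound:
a_0 = 56: 56/1  (≤ bound)
a_1 = 2: 113/2  (≤ bound)
a_2 = 3: 395/7  (≤ bound)
a_3 = 1: 508/9  (≤ bound)
a_4 = 1: 903/16  (≤ bound)
a_5 = 1: 1411/25  (≤ bound)
a_6 = 2: 3725/66  (> 54, stop)

1411/25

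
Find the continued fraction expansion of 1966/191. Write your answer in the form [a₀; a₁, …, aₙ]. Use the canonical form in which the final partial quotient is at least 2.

1966 ÷ 191 → quotient 10, remainder 56
191 ÷ 56 → quotient 3, remainder 23
56 ÷ 23 → quotient 2, remainder 10
23 ÷ 10 → quotient 2, remainder 3
10 ÷ 3 → quotient 3, remainder 1
3 ÷ 1 → quotient 3, remainder 0

[10; 3, 2, 2, 3, 3]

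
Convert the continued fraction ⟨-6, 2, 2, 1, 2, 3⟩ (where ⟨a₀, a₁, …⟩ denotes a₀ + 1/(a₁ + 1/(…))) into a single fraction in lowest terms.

-357/64

Starting at the tail and folding back:
Start with 3.
2 + 1/(3/1) = 2 + 1/3 = 7/3
1 + 1/(7/3) = 1 + 3/7 = 10/7
2 + 1/(10/7) = 2 + 7/10 = 27/10
2 + 1/(27/10) = 2 + 10/27 = 64/27
-6 + 1/(64/27) = -6 + 27/64 = -357/64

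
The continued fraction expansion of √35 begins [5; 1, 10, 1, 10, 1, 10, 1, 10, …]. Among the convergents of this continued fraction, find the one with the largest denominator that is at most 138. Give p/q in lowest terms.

775/131

a_0 = 5: 5/1  (≤ bound)
a_1 = 1: 6/1  (≤ bound)
a_2 = 10: 65/11  (≤ bound)
a_3 = 1: 71/12  (≤ bound)
a_4 = 10: 775/131  (≤ bound)
a_5 = 1: 846/143  (> 138, stop)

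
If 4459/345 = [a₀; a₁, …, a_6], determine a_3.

Apply division with remainder until the remainder is 0:
4459 = 12·345 + 319, so a_0 = 12
345 = 1·319 + 26, so a_1 = 1
319 = 12·26 + 7, so a_2 = 12
26 = 3·7 + 5, so a_3 = 3

3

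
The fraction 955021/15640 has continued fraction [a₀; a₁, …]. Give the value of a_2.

⌊955021/15640⌋ = 61, remainder 981
⌊15640/981⌋ = 15, remainder 925
⌊981/925⌋ = 1, remainder 56

1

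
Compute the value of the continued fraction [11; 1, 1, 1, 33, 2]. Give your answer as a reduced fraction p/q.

a_0 = 11: 11/1
a_1 = 1: 12/1
a_2 = 1: 23/2
a_3 = 1: 35/3
a_4 = 33: 1178/101
a_5 = 2: 2391/205

2391/205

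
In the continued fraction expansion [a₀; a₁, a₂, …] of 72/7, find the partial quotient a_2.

2

72 ÷ 7 → quotient 10, remainder 2
7 ÷ 2 → quotient 3, remainder 1
2 ÷ 1 → quotient 2, remainder 0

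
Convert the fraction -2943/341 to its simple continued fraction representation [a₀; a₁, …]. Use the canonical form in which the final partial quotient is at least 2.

[-9; 2, 1, 2, 2, 2, 7]

-2943 = -9·341 + 126, so a_0 = -9
341 = 2·126 + 89, so a_1 = 2
126 = 1·89 + 37, so a_2 = 1
89 = 2·37 + 15, so a_3 = 2
37 = 2·15 + 7, so a_4 = 2
15 = 2·7 + 1, so a_5 = 2
7 = 7·1 + 0, so a_6 = 7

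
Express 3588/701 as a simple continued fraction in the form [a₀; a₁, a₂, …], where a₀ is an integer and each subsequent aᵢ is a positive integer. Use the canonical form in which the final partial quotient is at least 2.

3588 = 5·701 + 83, so a_0 = 5
701 = 8·83 + 37, so a_1 = 8
83 = 2·37 + 9, so a_2 = 2
37 = 4·9 + 1, so a_3 = 4
9 = 9·1 + 0, so a_4 = 9

[5; 8, 2, 4, 9]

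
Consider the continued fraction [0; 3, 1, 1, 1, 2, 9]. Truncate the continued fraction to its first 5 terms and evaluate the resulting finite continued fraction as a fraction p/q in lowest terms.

a_0 = 0: 0/1
a_1 = 3: 1/3
a_2 = 1: 1/4
a_3 = 1: 2/7
a_4 = 1: 3/11

3/11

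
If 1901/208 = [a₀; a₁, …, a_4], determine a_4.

4

1901 ÷ 208 → quotient 9, remainder 29
208 ÷ 29 → quotient 7, remainder 5
29 ÷ 5 → quotient 5, remainder 4
5 ÷ 4 → quotient 1, remainder 1
4 ÷ 1 → quotient 4, remainder 0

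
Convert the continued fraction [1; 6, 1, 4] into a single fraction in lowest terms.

a_0 = 1: 1/1
a_1 = 6: 7/6
a_2 = 1: 8/7
a_3 = 4: 39/34

39/34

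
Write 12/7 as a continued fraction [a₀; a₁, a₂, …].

12 = 1·7 + 5, so a_0 = 1
7 = 1·5 + 2, so a_1 = 1
5 = 2·2 + 1, so a_2 = 2
2 = 2·1 + 0, so a_3 = 2

[1; 1, 2, 2]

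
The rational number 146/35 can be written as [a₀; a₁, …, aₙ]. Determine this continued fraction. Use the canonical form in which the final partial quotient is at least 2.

[4; 5, 1, 5]

⌊146/35⌋ = 4, remainder 6
⌊35/6⌋ = 5, remainder 5
⌊6/5⌋ = 1, remainder 1
⌊5/1⌋ = 5, remainder 0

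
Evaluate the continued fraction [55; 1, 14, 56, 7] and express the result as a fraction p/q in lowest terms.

330119/5902

a_0 = 55: 55/1
a_1 = 1: 56/1
a_2 = 14: 839/15
a_3 = 56: 47040/841
a_4 = 7: 330119/5902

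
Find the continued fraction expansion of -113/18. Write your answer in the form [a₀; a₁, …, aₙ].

[-7; 1, 2, 1, 1, 2]

-113 ÷ 18 → quotient -7, remainder 13
18 ÷ 13 → quotient 1, remainder 5
13 ÷ 5 → quotient 2, remainder 3
5 ÷ 3 → quotient 1, remainder 2
3 ÷ 2 → quotient 1, remainder 1
2 ÷ 1 → quotient 2, remainder 0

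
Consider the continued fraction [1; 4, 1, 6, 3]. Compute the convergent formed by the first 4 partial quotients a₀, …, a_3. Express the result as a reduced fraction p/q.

Start with 6.
1 + 1/(6/1) = 1 + 1/6 = 7/6
4 + 1/(7/6) = 4 + 6/7 = 34/7
1 + 1/(34/7) = 1 + 7/34 = 41/34

41/34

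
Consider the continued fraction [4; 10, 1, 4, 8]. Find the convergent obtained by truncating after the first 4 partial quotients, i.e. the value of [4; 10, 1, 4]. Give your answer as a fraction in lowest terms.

Start with 4.
1 + 1/(4/1) = 1 + 1/4 = 5/4
10 + 1/(5/4) = 10 + 4/5 = 54/5
4 + 1/(54/5) = 4 + 5/54 = 221/54

221/54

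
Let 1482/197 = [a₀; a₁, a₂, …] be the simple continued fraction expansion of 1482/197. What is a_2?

1

1482 ÷ 197 → quotient 7, remainder 103
197 ÷ 103 → quotient 1, remainder 94
103 ÷ 94 → quotient 1, remainder 9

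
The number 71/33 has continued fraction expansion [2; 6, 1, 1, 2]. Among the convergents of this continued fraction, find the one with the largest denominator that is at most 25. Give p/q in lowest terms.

List convergents until the denominator exceeds the bound:
a_0 = 2: 2/1  (≤ bound)
a_1 = 6: 13/6  (≤ bound)
a_2 = 1: 15/7  (≤ bound)
a_3 = 1: 28/13  (≤ bound)
a_4 = 2: 71/33  (> 25, stop)

28/13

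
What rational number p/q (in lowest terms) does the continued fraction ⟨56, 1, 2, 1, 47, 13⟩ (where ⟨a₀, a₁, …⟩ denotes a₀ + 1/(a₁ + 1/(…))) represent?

Collapse the nested fraction from the inside out:
Start with 13.
47 + 1/(13/1) = 47 + 1/13 = 612/13
1 + 1/(612/13) = 1 + 13/612 = 625/612
2 + 1/(625/612) = 2 + 612/625 = 1862/625
1 + 1/(1862/625) = 1 + 625/1862 = 2487/1862
56 + 1/(2487/1862) = 56 + 1862/2487 = 141134/2487

141134/2487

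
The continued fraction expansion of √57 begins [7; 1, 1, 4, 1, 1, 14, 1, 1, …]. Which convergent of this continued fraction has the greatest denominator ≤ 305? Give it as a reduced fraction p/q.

a_0 = 7: 7/1  (≤ bound)
a_1 = 1: 8/1  (≤ bound)
a_2 = 1: 15/2  (≤ bound)
a_3 = 4: 68/9  (≤ bound)
a_4 = 1: 83/11  (≤ bound)
a_5 = 1: 151/20  (≤ bound)
a_6 = 14: 2197/291  (≤ bound)
a_7 = 1: 2348/311  (> 305, stop)

2197/291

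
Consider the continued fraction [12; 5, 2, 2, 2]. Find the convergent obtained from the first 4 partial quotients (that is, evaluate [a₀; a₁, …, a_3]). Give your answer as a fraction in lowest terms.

329/27

Work from the innermost term outward:
Start with 2.
2 + 1/(2/1) = 2 + 1/2 = 5/2
5 + 1/(5/2) = 5 + 2/5 = 27/5
12 + 1/(27/5) = 12 + 5/27 = 329/27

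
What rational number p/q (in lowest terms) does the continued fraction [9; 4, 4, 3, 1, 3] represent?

2503/271

Use the convergent recurrence hₖ = aₖ·hₖ₋₁ + hₖ₋₂ (and likewise for the denominators kₖ):
a_0 = 9: 9/1
a_1 = 4: 37/4
a_2 = 4: 157/17
a_3 = 3: 508/55
a_4 = 1: 665/72
a_5 = 3: 2503/271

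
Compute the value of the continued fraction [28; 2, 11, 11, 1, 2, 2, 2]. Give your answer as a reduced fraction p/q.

131314/4611

Compute successive convergents:
a_0 = 28: 28/1
a_1 = 2: 57/2
a_2 = 11: 655/23
a_3 = 11: 7262/255
a_4 = 1: 7917/278
a_5 = 2: 23096/811
a_6 = 2: 54109/1900
a_7 = 2: 131314/4611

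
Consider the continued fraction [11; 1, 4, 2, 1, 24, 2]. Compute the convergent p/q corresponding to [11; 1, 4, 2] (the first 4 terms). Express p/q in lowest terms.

Start with 2.
4 + 1/(2/1) = 4 + 1/2 = 9/2
1 + 1/(9/2) = 1 + 2/9 = 11/9
11 + 1/(11/9) = 11 + 9/11 = 130/11

130/11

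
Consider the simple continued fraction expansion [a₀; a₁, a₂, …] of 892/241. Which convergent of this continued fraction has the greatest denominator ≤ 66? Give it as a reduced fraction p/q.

List convergents until the denominator exceeds the bound:
a_0 = 3: 3/1  (≤ bound)
a_1 = 1: 4/1  (≤ bound)
a_2 = 2: 11/3  (≤ bound)
a_3 = 2: 26/7  (≤ bound)
a_4 = 1: 37/10  (≤ bound)
a_5 = 7: 285/77  (> 66, stop)

37/10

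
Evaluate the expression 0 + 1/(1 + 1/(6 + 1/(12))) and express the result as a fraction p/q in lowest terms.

Start with 12.
6 + 1/(12/1) = 6 + 1/12 = 73/12
1 + 1/(73/12) = 1 + 12/73 = 85/73
0 + 1/(85/73) = 0 + 73/85 = 73/85

73/85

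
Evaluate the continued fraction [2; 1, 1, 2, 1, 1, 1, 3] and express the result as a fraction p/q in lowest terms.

a_0 = 2: 2/1
a_1 = 1: 3/1
a_2 = 1: 5/2
a_3 = 2: 13/5
a_4 = 1: 18/7
a_5 = 1: 31/12
a_6 = 1: 49/19
a_7 = 3: 178/69

178/69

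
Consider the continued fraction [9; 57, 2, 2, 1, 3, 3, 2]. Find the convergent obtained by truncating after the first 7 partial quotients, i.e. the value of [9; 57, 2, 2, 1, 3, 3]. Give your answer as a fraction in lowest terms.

44014/4881

Starting at the tail and folding back:
Start with 3.
3 + 1/(3/1) = 3 + 1/3 = 10/3
1 + 1/(10/3) = 1 + 3/10 = 13/10
2 + 1/(13/10) = 2 + 10/13 = 36/13
2 + 1/(36/13) = 2 + 13/36 = 85/36
57 + 1/(85/36) = 57 + 36/85 = 4881/85
9 + 1/(4881/85) = 9 + 85/4881 = 44014/4881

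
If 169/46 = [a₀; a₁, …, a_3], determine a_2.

2

169 ÷ 46 → quotient 3, remainder 31
46 ÷ 31 → quotient 1, remainder 15
31 ÷ 15 → quotient 2, remainder 1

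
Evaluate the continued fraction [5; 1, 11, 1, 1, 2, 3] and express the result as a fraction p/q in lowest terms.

Starting at the tail and folding back:
Start with 3.
2 + 1/(3/1) = 2 + 1/3 = 7/3
1 + 1/(7/3) = 1 + 3/7 = 10/7
1 + 1/(10/7) = 1 + 7/10 = 17/10
11 + 1/(17/10) = 11 + 10/17 = 197/17
1 + 1/(197/17) = 1 + 17/197 = 214/197
5 + 1/(214/197) = 5 + 197/214 = 1267/214

1267/214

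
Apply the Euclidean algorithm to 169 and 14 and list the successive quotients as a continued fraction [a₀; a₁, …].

169 = 12·14 + 1, so a_0 = 12
14 = 14·1 + 0, so a_1 = 14

[12; 14]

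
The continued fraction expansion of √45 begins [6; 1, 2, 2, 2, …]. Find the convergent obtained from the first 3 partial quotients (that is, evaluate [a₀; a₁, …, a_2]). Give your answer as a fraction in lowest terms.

20/3

Starting at the tail and folding back:
Start with 2.
1 + 1/(2/1) = 1 + 1/2 = 3/2
6 + 1/(3/2) = 6 + 2/3 = 20/3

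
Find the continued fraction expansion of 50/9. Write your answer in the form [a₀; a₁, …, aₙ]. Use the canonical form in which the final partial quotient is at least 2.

⌊50/9⌋ = 5, remainder 5
⌊9/5⌋ = 1, remainder 4
⌊5/4⌋ = 1, remainder 1
⌊4/1⌋ = 4, remainder 0

[5; 1, 1, 4]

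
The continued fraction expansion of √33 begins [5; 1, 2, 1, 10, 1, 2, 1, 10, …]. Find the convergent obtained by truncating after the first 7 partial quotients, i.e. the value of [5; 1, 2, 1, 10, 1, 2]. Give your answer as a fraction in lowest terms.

Work from the innermost term outward:
Start with 2.
1 + 1/(2/1) = 1 + 1/2 = 3/2
10 + 1/(3/2) = 10 + 2/3 = 32/3
1 + 1/(32/3) = 1 + 3/32 = 35/32
2 + 1/(35/32) = 2 + 32/35 = 102/35
1 + 1/(102/35) = 1 + 35/102 = 137/102
5 + 1/(137/102) = 5 + 102/137 = 787/137

787/137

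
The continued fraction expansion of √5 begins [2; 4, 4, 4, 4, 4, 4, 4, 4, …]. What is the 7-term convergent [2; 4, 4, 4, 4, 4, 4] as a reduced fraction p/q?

12238/5473

a_0 = 2: 2/1
a_1 = 4: 9/4
a_2 = 4: 38/17
a_3 = 4: 161/72
a_4 = 4: 682/305
a_5 = 4: 2889/1292
a_6 = 4: 12238/5473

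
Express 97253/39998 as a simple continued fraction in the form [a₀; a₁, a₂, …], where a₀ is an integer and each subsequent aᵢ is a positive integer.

[2; 2, 3, 6, 1, 4, 3, 50]

Repeatedly divide and take the remainder:
97253 ÷ 39998 → quotient 2, remainder 17257
39998 ÷ 17257 → quotient 2, remainder 5484
17257 ÷ 5484 → quotient 3, remainder 805
5484 ÷ 805 → quotient 6, remainder 654
805 ÷ 654 → quotient 1, remainder 151
654 ÷ 151 → quotient 4, remainder 50
151 ÷ 50 → quotient 3, remainder 1
50 ÷ 1 → quotient 50, remainder 0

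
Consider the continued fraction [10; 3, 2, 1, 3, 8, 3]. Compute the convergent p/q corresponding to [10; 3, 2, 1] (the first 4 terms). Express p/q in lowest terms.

Collapse the nested fraction from the inside out:
Start with 1.
2 + 1/(1/1) = 2 + 1/1 = 3/1
3 + 1/(3/1) = 3 + 1/3 = 10/3
10 + 1/(10/3) = 10 + 3/10 = 103/10

103/10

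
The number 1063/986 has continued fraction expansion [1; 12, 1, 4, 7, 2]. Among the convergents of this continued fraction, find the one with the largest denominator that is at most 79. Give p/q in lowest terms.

a_0 = 1: 1/1  (≤ bound)
a_1 = 12: 13/12  (≤ bound)
a_2 = 1: 14/13  (≤ bound)
a_3 = 4: 69/64  (≤ bound)
a_4 = 7: 497/461  (> 79, stop)

69/64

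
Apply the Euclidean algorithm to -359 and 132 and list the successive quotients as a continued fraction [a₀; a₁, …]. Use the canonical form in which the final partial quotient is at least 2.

[-3; 3, 1, 1, 3, 5]

-359 = -3·132 + 37, so a_0 = -3
132 = 3·37 + 21, so a_1 = 3
37 = 1·21 + 16, so a_2 = 1
21 = 1·16 + 5, so a_3 = 1
16 = 3·5 + 1, so a_4 = 3
5 = 5·1 + 0, so a_5 = 5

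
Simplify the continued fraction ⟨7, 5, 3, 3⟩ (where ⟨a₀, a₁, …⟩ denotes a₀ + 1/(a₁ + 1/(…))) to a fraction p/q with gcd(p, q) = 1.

381/53

a_0 = 7: 7/1
a_1 = 5: 36/5
a_2 = 3: 115/16
a_3 = 3: 381/53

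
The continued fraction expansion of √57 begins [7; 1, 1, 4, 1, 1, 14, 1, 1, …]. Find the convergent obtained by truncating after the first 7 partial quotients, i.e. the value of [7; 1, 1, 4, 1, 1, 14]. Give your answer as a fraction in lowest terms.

Start with 14.
1 + 1/(14/1) = 1 + 1/14 = 15/14
1 + 1/(15/14) = 1 + 14/15 = 29/15
4 + 1/(29/15) = 4 + 15/29 = 131/29
1 + 1/(131/29) = 1 + 29/131 = 160/131
1 + 1/(160/131) = 1 + 131/160 = 291/160
7 + 1/(291/160) = 7 + 160/291 = 2197/291

2197/291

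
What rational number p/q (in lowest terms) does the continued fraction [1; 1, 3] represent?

a_0 = 1: 1/1
a_1 = 1: 2/1
a_2 = 3: 7/4

7/4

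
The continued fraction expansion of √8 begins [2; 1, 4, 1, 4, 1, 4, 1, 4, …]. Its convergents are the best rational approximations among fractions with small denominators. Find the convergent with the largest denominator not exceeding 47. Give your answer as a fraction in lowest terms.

a_0 = 2: 2/1  (≤ bound)
a_1 = 1: 3/1  (≤ bound)
a_2 = 4: 14/5  (≤ bound)
a_3 = 1: 17/6  (≤ bound)
a_4 = 4: 82/29  (≤ bound)
a_5 = 1: 99/35  (≤ bound)
a_6 = 4: 478/169  (> 47, stop)

99/35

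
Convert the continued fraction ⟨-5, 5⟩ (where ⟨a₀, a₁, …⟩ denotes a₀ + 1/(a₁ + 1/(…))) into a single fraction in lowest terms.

-24/5

Starting at the tail and folding back:
Start with 5.
-5 + 1/(5/1) = -5 + 1/5 = -24/5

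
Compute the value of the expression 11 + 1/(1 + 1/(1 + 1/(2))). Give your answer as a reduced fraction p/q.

Start with 2.
1 + 1/(2/1) = 1 + 1/2 = 3/2
1 + 1/(3/2) = 1 + 2/3 = 5/3
11 + 1/(5/3) = 11 + 3/5 = 58/5

58/5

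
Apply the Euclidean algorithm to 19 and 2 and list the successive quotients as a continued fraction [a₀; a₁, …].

19 ÷ 2 → quotient 9, remainder 1
2 ÷ 1 → quotient 2, remainder 0

[9; 2]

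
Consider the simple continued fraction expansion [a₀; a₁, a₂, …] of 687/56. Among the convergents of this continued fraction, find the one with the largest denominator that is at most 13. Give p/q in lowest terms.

135/11

a_0 = 12: 12/1  (≤ bound)
a_1 = 3: 37/3  (≤ bound)
a_2 = 1: 49/4  (≤ bound)
a_3 = 2: 135/11  (≤ bound)
a_4 = 1: 184/15  (> 13, stop)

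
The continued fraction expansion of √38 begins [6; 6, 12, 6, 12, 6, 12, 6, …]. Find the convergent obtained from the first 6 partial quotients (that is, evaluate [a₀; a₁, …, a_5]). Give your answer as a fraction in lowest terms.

Start with 6.
12 + 1/(6/1) = 12 + 1/6 = 73/6
6 + 1/(73/6) = 6 + 6/73 = 444/73
12 + 1/(444/73) = 12 + 73/444 = 5401/444
6 + 1/(5401/444) = 6 + 444/5401 = 32850/5401
6 + 1/(32850/5401) = 6 + 5401/32850 = 202501/32850

202501/32850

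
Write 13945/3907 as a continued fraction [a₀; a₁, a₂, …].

Apply division with remainder until the remainder is 0:
⌊13945/3907⌋ = 3, remainder 2224
⌊3907/2224⌋ = 1, remainder 1683
⌊2224/1683⌋ = 1, remainder 541
⌊1683/541⌋ = 3, remainder 60
⌊541/60⌋ = 9, remainder 1
⌊60/1⌋ = 60, remainder 0

[3; 1, 1, 3, 9, 60]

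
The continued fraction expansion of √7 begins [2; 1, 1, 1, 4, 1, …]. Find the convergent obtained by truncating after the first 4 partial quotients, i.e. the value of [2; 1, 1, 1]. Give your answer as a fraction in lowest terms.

8/3

Starting at the tail and folding back:
Start with 1.
1 + 1/(1/1) = 1 + 1/1 = 2/1
1 + 1/(2/1) = 1 + 1/2 = 3/2
2 + 1/(3/2) = 2 + 2/3 = 8/3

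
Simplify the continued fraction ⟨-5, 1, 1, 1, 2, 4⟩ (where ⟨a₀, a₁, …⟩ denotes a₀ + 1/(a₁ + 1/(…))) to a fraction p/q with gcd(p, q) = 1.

-153/35

a_0 = -5: -5/1
a_1 = 1: -4/1
a_2 = 1: -9/2
a_3 = 1: -13/3
a_4 = 2: -35/8
a_5 = 4: -153/35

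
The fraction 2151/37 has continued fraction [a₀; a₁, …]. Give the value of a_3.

2

2151 ÷ 37 → quotient 58, remainder 5
37 ÷ 5 → quotient 7, remainder 2
5 ÷ 2 → quotient 2, remainder 1
2 ÷ 1 → quotient 2, remainder 0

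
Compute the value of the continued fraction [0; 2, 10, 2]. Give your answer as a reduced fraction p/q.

a_0 = 0: 0/1
a_1 = 2: 1/2
a_2 = 10: 10/21
a_3 = 2: 21/44

21/44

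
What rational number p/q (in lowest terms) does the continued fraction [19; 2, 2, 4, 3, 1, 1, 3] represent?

11354/585

a_0 = 19: 19/1
a_1 = 2: 39/2
a_2 = 2: 97/5
a_3 = 4: 427/22
a_4 = 3: 1378/71
a_5 = 1: 1805/93
a_6 = 1: 3183/164
a_7 = 3: 11354/585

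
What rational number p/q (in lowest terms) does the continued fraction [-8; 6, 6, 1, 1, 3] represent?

-2218/283

Start with 3.
1 + 1/(3/1) = 1 + 1/3 = 4/3
1 + 1/(4/3) = 1 + 3/4 = 7/4
6 + 1/(7/4) = 6 + 4/7 = 46/7
6 + 1/(46/7) = 6 + 7/46 = 283/46
-8 + 1/(283/46) = -8 + 46/283 = -2218/283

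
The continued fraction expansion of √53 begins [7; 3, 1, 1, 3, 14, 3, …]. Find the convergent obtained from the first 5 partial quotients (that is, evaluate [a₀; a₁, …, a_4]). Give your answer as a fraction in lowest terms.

182/25

Start with 3.
1 + 1/(3/1) = 1 + 1/3 = 4/3
1 + 1/(4/3) = 1 + 3/4 = 7/4
3 + 1/(7/4) = 3 + 4/7 = 25/7
7 + 1/(25/7) = 7 + 7/25 = 182/25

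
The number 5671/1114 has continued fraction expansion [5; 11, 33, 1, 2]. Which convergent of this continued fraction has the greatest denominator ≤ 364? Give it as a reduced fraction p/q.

1853/364

a_0 = 5: 5/1  (≤ bound)
a_1 = 11: 56/11  (≤ bound)
a_2 = 33: 1853/364  (≤ bound)
a_3 = 1: 1909/375  (> 364, stop)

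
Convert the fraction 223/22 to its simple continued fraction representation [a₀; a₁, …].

[10; 7, 3]

223 = 10·22 + 3, so a_0 = 10
22 = 7·3 + 1, so a_1 = 7
3 = 3·1 + 0, so a_2 = 3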